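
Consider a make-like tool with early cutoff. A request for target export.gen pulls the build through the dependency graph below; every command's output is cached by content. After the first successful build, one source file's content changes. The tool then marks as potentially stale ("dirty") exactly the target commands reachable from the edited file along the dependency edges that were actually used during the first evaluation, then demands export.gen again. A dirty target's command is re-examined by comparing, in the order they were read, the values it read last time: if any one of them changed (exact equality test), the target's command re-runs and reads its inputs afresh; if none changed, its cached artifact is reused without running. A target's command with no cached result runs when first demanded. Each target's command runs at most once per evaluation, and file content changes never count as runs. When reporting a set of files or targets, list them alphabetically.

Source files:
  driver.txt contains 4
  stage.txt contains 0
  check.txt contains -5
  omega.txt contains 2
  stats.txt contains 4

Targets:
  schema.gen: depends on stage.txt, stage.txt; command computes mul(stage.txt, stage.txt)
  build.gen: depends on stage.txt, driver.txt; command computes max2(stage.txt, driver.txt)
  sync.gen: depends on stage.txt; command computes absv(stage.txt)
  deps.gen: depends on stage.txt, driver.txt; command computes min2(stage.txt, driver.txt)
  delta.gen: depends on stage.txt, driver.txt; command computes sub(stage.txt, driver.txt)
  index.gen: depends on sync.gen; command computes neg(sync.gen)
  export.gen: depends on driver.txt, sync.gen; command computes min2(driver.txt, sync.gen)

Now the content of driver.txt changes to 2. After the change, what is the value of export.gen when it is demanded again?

First demand of the output computes:
  sync.gen = absv(0) = 0
  export.gen = min2(4, 0) = 0

After the edit, cleaning proceeds:
  export.gen: a read changed (driver.txt 4->2) — executes, giving 0 — identical to its old value.

Demanding export.gen again yields 0.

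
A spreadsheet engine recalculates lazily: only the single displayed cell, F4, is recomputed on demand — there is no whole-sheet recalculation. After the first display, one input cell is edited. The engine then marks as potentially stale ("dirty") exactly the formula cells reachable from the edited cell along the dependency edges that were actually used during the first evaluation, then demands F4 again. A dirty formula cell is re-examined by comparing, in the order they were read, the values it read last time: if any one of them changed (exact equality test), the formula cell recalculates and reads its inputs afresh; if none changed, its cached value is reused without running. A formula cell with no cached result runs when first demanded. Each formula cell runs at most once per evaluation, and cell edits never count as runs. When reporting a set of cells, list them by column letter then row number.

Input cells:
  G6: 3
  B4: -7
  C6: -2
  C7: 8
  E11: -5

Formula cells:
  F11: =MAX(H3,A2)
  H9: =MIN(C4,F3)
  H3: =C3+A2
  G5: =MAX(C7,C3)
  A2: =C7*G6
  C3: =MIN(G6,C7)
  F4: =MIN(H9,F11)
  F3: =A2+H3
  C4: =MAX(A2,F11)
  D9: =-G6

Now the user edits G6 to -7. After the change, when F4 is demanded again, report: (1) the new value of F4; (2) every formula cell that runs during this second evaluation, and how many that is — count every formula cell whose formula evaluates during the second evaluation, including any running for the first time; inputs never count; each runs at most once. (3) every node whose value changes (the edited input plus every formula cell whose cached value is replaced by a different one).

First evaluation (everything demanded from the output):
  A2 = 8 * 3 = 24
  C3 = MIN(3, 8) = 3
  H3 = 3 + 24 = 27
  F3 = 24 + 27 = 51
  F11 = MAX(27, 24) = 27
  C4 = MAX(24, 27) = 27
  H9 = MIN(27, 51) = 27
  F4 = MIN(27, 27) = 27

Propagation after the edit:
  A2: runs — G6 3->-7; result -56.
  C3: runs — G6 3->-7; result -7.
  H3: runs — C3 3->-7; A2 24->-56; result -63.
  F3: runs — A2 24->-56; H3 27->-63; result -119.
  F11: runs — H3 27->-63; A2 24->-56; result -56.
  C4: runs — A2 24->-56; F11 27->-56; result -56.
  H9: runs — C4 27->-56; F3 51->-119; result -119.
  F4: runs — H9 27->-119; F11 27->-56; result -119.

New value of F4: -119.
Formula cells that run: A2, C3, C4, F3, F4, F11, H3, H9 — 8 in total.
Values that change: A2, C3, C4, F3, F4, F11, G6, H3, H9.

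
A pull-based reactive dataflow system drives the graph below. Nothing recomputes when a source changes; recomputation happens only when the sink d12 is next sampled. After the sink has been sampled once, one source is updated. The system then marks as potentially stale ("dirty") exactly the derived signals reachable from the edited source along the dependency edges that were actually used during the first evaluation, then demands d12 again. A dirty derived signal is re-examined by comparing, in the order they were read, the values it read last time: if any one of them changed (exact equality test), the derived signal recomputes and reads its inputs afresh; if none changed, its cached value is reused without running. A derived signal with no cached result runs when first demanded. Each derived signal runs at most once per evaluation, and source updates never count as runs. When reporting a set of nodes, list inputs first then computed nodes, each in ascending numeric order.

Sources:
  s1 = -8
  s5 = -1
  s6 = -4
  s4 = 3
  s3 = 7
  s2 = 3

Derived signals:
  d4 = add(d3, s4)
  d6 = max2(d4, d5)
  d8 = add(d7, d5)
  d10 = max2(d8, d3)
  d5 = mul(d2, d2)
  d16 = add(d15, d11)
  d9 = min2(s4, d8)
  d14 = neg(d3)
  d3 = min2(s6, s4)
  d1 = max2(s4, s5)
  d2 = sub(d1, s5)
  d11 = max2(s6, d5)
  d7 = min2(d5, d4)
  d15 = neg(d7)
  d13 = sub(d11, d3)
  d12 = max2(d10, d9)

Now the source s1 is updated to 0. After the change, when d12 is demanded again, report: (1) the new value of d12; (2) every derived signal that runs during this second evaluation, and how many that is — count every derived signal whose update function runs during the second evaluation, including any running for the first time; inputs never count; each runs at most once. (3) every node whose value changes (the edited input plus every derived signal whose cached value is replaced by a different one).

New value of d12: 15.
Derived signals that run: none — 0 in total.
Values that change: s1.
Key observation: s1 is never demanded by the output, so the edit triggers no recomputation at all.

First evaluation (everything demanded from the output):
  d1 = max2(3, -1) = 3
  d2 = sub(3, -1) = 4
  d3 = min2(-4, 3) = -4
  d4 = add(-4, 3) = -1
  d5 = mul(4, 4) = 16
  d7 = min2(16, -1) = -1
  d8 = add(-1, 16) = 15
  d9 = min2(3, 15) = 3
  d10 = max2(15, -4) = 15
  d12 = max2(15, 3) = 15

Propagation after the edit:
  s1 feeds no computation that the output demands — nothing is marked dirty and nothing runs.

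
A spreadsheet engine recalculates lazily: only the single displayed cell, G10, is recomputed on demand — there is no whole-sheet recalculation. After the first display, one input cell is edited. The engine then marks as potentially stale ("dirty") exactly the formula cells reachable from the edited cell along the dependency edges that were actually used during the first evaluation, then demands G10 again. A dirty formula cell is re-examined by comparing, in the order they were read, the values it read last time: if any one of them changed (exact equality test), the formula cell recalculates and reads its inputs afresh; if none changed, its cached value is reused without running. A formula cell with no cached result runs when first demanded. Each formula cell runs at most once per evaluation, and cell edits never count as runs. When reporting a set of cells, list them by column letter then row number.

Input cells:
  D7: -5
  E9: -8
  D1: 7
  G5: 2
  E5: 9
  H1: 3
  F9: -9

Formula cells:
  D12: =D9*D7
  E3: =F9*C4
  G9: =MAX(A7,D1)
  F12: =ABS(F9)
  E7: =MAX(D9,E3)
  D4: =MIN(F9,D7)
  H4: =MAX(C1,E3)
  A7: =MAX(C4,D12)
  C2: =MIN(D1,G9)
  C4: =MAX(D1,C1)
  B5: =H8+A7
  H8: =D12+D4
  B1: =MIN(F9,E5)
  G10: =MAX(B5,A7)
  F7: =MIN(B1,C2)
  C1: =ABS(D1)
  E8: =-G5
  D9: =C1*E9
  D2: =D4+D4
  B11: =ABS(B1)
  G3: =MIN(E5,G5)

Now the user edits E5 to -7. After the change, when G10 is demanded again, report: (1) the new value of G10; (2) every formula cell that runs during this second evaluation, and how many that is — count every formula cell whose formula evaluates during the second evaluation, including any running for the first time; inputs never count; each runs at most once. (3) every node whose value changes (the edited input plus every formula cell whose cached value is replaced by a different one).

First evaluation (everything demanded from the output):
  C1 = ABS(7) = 7
  C4 = MAX(7, 7) = 7
  D4 = MIN(-9, -5) = -9
  D9 = 7 * -8 = -56
  D12 = -56 * -5 = 280
  A7 = MAX(7, 280) = 280
  H8 = 280 + -9 = 271
  B5 = 271 + 280 = 551
  G10 = MAX(551, 280) = 551

Propagation after the edit:
  E5 feeds no computation that the output demands — nothing is marked dirty and nothing runs.

Key observation: E5 is never demanded by the output, so the edit triggers no recomputation at all.

New value of G10: 551.
Formula cells that run: none — 0 in total.
Values that change: E5.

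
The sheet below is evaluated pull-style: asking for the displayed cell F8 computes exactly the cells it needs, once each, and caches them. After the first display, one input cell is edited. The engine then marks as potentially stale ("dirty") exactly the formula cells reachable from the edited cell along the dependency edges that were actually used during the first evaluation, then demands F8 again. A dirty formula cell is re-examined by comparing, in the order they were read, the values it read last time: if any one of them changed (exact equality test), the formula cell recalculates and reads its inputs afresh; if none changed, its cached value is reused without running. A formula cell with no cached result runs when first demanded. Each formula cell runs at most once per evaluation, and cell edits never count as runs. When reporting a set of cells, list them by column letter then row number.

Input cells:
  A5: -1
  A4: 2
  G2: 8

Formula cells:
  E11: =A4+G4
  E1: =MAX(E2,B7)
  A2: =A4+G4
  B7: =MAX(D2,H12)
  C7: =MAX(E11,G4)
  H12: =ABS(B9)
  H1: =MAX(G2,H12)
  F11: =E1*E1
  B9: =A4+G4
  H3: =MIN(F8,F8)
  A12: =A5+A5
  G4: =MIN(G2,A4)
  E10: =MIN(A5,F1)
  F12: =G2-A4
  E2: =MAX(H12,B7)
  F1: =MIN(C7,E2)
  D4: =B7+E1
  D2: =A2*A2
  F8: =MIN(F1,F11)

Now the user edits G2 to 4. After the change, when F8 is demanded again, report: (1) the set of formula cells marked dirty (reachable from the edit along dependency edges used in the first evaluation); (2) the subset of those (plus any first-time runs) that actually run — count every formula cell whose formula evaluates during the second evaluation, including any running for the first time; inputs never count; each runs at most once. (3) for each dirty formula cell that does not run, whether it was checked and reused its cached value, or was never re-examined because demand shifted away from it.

First demand of the output computes:
  G4 = MIN(8, 2) = 2
  A2 = 2 + 2 = 4
  B9 = 2 + 2 = 4
  D2 = 4 * 4 = 16
  E11 = 2 + 2 = 4
  C7 = MAX(4, 2) = 4
  H12 = ABS(4) = 4
  B7 = MAX(16, 4) = 16
  E2 = MAX(4, 16) = 16
  E1 = MAX(16, 16) = 16
  F1 = MIN(4, 16) = 4
  F11 = 16 * 16 = 256
  F8 = MIN(4, 256) = 4

After the edit, cleaning proceeds:
  G4: a read changed (G2 8->4) — executes, giving 2 — identical to its old value.
  A2: dirty, but its reads are unchanged (A4 unchanged, G4 unchanged); cached 4 stands.
  B9: dirty, but its reads are unchanged (A4 unchanged, G4 unchanged); cached 4 stands.
  D2: dirty, but its reads are unchanged (A2 unchanged, A2 unchanged); cached 16 stands.
  E11: dirty, but its reads are unchanged (A4 unchanged, G4 unchanged); cached 4 stands.
  C7: dirty, but its reads are unchanged (E11 unchanged, G4 unchanged); cached 4 stands.
  H12: dirty, but its reads are unchanged (B9 unchanged); cached 4 stands.
  B7: dirty, but its reads are unchanged (D2 unchanged, H12 unchanged); cached 16 stands.
  E2: dirty, but its reads are unchanged (H12 unchanged, B7 unchanged); cached 16 stands.
  E1: dirty, but its reads are unchanged (E2 unchanged, B7 unchanged); cached 16 stands.
  F1: dirty, but its reads are unchanged (C7 unchanged, E2 unchanged); cached 4 stands.
  F11: dirty, but its reads are unchanged (E1 unchanged, E1 unchanged); cached 256 stands.
  F8: dirty, but its reads are unchanged (F1 unchanged, F11 unchanged); cached 4 stands.

Note the absorption at G4: it re-runs yet its value is the same, leaving the output's value untouched.

The edit dirties: A2, B7, B9, C7, D2, E1, E2, E11, F1, F8, F11, G4, H12.
1 formula cells run: G4.
Cache hits after checking: A2, B7, B9, C7, D2, E1, E2, E11, F1, F8, F11, H12.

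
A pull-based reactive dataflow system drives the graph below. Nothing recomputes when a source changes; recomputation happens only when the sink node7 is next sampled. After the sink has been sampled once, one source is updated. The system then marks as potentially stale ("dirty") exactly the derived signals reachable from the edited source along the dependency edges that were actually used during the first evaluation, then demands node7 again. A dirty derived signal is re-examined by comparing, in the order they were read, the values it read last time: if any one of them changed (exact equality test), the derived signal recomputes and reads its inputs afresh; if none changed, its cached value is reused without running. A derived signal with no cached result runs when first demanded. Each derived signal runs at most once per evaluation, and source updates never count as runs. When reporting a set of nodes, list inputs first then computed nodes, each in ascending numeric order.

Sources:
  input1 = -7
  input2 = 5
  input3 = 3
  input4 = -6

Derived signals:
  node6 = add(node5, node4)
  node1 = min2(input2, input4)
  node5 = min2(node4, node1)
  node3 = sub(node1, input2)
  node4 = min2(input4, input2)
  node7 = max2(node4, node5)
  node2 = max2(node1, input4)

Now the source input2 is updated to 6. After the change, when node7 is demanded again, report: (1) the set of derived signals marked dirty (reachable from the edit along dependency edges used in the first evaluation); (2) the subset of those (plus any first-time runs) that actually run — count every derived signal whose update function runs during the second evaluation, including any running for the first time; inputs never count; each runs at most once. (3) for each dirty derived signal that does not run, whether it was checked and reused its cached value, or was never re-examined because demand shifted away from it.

Marked dirty: node1, node4, node5, node7.
Derived signals that run: node1, node4 — 2 in total.
Checked but reused from cache: node5, node7.
Key observation: the cutoff stops propagation at node5 — its inputs' values are unchanged, so it reuses its cache.

First evaluation (everything demanded from the output):
  node1 = min2(5, -6) = -6
  node4 = min2(-6, 5) = -6
  node5 = min2(-6, -6) = -6
  node7 = max2(-6, -6) = -6

Propagation after the edit:
  node1: runs — input2 5->6; result -6 (same value as before).
  node4: runs — input2 5->6; result -6 (same value as before).
  node5: checked — values it read are unchanged (node4 unchanged, node1 unchanged); reused cached -6 without running.
  node7: checked — values it read are unchanged (node4 unchanged, node5 unchanged); reused cached -6 without running.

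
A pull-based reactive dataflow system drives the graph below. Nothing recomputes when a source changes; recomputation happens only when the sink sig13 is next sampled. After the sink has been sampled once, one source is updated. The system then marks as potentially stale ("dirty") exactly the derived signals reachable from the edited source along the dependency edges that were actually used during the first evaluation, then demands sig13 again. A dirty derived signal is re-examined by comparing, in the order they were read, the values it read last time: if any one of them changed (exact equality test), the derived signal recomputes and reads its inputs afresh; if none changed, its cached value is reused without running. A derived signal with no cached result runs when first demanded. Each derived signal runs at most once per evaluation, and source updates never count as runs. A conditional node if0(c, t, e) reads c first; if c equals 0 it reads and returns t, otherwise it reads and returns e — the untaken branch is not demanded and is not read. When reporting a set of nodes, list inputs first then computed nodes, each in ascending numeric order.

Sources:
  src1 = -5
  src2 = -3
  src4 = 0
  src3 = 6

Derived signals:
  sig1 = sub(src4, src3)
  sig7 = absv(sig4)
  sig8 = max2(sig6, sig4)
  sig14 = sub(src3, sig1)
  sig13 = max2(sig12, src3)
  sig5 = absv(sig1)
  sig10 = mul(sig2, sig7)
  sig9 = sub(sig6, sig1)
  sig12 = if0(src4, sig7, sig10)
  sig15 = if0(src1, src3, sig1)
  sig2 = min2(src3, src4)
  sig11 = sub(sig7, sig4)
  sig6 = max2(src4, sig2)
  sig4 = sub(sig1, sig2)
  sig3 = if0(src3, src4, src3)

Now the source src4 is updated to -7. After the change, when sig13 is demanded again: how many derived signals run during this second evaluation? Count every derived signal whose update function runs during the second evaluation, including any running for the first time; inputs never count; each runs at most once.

Derived signals that run: sig1, sig2, sig4, sig10, sig12, sig13 — 6 in total.
Key observation: a condition flipped, so demand reaches new nodes — sig10 runs for the first time.

First evaluation (everything demanded from the output):
  sig1 = sub(0, 6) = -6
  sig2 = min2(6, 0) = 0
  sig4 = sub(-6, 0) = -6
  sig7 = absv(-6) = 6
  sig12 = if0(src4=0 -> then branch sig7) = 6
  sig13 = max2(6, 6) = 6

Propagation after the edit:
  sig1: runs — src4 0->-7; result -13.
  sig2: runs — src4 0->-7; result -7.
  sig4: runs — sig1 -6->-13; sig2 0->-7; result -6 (same value as before).
  sig7: checked — values it read are unchanged (sig4 unchanged); reused cached 6 without running.
  sig10: demanded for the first time — runs, produces -42.
  sig12: runs — src4 0->-7; result -42.
  sig13: runs — sig12 6->-42; result 6 (same value as before).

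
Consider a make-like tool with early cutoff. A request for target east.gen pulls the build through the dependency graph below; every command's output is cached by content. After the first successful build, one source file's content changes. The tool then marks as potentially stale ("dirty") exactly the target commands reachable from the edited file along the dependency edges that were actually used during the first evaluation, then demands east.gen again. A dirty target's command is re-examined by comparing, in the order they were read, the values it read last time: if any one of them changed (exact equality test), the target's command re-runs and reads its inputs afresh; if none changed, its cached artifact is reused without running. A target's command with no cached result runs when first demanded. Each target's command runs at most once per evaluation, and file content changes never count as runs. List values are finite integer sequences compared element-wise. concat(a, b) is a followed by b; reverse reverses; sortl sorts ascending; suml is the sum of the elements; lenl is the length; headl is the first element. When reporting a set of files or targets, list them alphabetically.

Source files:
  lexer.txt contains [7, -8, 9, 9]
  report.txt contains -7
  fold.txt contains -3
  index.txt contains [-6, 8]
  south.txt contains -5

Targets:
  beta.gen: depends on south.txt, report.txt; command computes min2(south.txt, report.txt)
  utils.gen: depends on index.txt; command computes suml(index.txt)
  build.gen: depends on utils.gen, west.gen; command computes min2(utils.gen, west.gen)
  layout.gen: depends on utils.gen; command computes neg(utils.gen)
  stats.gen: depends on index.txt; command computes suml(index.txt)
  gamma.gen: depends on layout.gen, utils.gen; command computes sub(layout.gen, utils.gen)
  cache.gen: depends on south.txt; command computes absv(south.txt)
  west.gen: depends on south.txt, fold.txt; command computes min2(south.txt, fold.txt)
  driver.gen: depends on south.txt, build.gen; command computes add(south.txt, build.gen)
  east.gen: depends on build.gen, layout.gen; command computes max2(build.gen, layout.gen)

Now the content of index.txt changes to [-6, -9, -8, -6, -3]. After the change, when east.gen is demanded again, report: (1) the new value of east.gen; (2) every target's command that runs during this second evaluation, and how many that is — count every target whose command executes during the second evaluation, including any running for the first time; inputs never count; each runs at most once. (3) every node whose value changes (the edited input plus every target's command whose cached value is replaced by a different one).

First demand of the output computes:
  utils.gen = suml([-6, 8]) = 2
  layout.gen = neg(2) = -2
  west.gen = min2(-5, -3) = -5
  build.gen = min2(2, -5) = -5
  east.gen = max2(-5, -2) = -2

After the edit, cleaning proceeds:
  utils.gen: a read changed (index.txt [-6, 8]->[-6, -9, -8, -6, -3]) — executes, giving -32.
  build.gen: a read changed (utils.gen 2->-32) — executes, giving -32.
  layout.gen: a read changed (utils.gen 2->-32) — executes, giving 32.
  east.gen: a read changed (build.gen -5->-32; layout.gen -2->32) — executes, giving 32.

Demanding east.gen again yields 32.
4 target commands run: build.gen, east.gen, layout.gen, utils.gen.
The nodes whose values change: build.gen, east.gen, index.txt, layout.gen, utils.gen.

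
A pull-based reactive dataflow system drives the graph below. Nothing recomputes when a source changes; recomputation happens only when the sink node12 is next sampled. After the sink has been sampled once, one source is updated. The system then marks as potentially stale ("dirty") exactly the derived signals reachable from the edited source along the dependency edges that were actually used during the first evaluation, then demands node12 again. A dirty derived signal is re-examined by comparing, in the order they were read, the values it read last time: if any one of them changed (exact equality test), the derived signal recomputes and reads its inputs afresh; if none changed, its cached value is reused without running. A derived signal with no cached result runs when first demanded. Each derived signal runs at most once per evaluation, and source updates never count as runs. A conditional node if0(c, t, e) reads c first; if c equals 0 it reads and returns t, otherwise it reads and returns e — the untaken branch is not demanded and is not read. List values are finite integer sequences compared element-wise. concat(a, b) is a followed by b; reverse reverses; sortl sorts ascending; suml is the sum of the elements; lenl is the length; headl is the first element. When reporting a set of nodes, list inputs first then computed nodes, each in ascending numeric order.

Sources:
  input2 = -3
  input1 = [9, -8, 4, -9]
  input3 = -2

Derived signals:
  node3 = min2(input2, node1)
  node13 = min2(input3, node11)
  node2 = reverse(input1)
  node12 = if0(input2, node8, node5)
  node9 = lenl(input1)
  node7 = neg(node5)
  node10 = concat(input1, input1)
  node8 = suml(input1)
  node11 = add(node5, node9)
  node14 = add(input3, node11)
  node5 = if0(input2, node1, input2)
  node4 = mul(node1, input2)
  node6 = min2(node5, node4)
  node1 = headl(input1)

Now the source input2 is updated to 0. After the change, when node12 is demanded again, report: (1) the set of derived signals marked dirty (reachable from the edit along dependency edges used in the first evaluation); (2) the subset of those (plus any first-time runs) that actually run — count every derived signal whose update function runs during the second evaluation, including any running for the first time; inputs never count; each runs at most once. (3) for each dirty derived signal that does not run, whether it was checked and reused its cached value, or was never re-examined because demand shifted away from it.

First evaluation (everything demanded from the output):
  node5 = if0(input2=-3 -> else branch input2) = -3
  node12 = if0(input2=-3 -> else branch node5) = -3

Propagation after the edit:
  node5: marked dirty but never re-examined — demand shifted away from it.
  node8: demanded for the first time — runs, produces -4.
  node12: runs — input2 -3->0; result -4.

Key observation: a condition flipped, so demand moved to the other branch — node5 is never re-examined.

Marked dirty: node5, node12.
Derived signals that run: node8, node12 — 2 in total.
Never re-examined (demand shifted away): node5.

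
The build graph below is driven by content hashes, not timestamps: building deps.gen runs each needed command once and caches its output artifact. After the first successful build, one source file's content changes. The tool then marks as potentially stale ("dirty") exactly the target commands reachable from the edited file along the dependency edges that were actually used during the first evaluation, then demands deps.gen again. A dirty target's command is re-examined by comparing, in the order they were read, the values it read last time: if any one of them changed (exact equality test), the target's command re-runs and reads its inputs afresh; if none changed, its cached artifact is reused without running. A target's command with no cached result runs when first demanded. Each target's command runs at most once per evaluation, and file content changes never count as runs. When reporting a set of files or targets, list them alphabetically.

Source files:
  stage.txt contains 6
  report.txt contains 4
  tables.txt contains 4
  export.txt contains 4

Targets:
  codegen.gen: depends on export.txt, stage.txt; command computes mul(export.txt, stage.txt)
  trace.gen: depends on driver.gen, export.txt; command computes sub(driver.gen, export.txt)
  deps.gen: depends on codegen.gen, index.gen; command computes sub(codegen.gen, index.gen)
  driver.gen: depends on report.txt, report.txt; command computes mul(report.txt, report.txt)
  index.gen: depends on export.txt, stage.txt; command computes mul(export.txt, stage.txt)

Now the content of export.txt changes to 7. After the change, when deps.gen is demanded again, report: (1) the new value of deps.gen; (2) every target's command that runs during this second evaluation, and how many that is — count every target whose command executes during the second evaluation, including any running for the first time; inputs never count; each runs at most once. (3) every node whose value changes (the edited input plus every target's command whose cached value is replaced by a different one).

Initial pass — values computed on the first demand:
  codegen.gen = mul(4, 6) = 24
  index.gen = mul(4, 6) = 24
  deps.gen = sub(24, 24) = 0

Second demand — change propagation:
  codegen.gen: re-runs because export.txt 4->7; new result 42.
  index.gen: re-runs because export.txt 4->7; new result 42.
  deps.gen: re-runs because codegen.gen 24->42; index.gen 24->42; new result 0 (unchanged).

deps.gen now evaluates to 0.
Run set: codegen.gen, deps.gen, index.gen (3 run).
Changed values: codegen.gen, export.txt, index.gen.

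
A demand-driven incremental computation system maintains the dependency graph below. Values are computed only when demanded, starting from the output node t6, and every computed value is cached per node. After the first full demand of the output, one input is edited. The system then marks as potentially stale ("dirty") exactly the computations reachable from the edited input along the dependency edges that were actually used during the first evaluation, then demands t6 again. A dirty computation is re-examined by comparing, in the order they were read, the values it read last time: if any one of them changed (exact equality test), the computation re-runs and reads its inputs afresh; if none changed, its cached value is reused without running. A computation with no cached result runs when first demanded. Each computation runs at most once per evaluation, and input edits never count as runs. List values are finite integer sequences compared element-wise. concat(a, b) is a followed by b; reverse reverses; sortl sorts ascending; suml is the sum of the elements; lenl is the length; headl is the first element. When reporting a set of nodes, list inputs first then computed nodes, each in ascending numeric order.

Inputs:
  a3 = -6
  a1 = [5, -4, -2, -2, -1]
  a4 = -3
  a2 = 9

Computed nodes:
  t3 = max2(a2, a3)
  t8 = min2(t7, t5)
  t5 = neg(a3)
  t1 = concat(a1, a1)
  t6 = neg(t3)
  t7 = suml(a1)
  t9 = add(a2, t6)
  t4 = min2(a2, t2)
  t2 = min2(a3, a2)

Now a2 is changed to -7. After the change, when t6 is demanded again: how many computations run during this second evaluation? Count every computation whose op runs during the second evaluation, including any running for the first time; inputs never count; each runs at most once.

First evaluation (everything demanded from the output):
  t3 = max2(9, -6) = 9
  t6 = neg(9) = -9

Propagation after the edit:
  t3: runs — a2 9->-7; result -6.
  t6: runs — t3 9->-6; result 6.

Computations that run: t3, t6 — 2 in total.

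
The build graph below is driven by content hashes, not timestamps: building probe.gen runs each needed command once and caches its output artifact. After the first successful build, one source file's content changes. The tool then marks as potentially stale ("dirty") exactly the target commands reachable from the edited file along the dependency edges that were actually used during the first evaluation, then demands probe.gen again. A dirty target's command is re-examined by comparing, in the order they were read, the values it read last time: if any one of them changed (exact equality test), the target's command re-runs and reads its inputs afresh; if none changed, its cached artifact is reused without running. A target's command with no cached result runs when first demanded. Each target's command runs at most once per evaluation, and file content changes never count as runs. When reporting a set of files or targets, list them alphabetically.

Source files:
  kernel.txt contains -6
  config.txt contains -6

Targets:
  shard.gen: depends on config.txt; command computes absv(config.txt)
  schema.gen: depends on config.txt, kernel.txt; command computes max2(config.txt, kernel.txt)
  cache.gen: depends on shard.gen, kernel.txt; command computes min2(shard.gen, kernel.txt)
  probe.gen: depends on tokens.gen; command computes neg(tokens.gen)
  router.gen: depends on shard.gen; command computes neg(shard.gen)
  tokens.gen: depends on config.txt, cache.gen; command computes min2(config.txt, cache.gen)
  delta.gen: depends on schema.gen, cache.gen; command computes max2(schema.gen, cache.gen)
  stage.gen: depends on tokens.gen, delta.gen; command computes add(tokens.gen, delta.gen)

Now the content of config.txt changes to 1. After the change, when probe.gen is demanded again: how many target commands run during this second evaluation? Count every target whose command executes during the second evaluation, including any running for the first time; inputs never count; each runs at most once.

Run set: cache.gen, shard.gen, tokens.gen (3 run).
The important point: at probe.gen every value read last time is unchanged, so the dirty flag clears without a run.

Initial pass — values computed on the first demand:
  shard.gen = absv(-6) = 6
  cache.gen = min2(6, -6) = -6
  tokens.gen = min2(-6, -6) = -6
  probe.gen = neg(-6) = 6

Second demand — change propagation:
  shard.gen: re-runs because config.txt -6->1; new result 1.
  cache.gen: re-runs because shard.gen 6->1; new result -6 (unchanged).
  tokens.gen: re-runs because config.txt -6->1; new result -6 (unchanged).
  probe.gen: re-examined; everything it read last time is the same (tokens.gen unchanged) — cache 6 kept, no run.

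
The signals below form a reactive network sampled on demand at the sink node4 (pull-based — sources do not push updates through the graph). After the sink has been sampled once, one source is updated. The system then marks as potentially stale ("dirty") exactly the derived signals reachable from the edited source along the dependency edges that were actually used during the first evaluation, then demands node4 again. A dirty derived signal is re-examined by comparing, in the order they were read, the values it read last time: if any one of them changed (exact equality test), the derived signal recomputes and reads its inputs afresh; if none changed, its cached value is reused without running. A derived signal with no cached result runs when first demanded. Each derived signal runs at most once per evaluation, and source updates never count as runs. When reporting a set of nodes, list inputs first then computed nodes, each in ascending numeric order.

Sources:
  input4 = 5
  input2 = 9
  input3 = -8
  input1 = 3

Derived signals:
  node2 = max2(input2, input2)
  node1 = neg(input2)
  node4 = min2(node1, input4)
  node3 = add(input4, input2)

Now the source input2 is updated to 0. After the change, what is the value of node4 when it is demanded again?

node4 now evaluates to 0.

Initial pass — values computed on the first demand:
  node1 = neg(9) = -9
  node4 = min2(-9, 5) = -9

Second demand — change propagation:
  node1: re-runs because input2 9->0; new result 0.
  node4: re-runs because node1 -9->0; new result 0.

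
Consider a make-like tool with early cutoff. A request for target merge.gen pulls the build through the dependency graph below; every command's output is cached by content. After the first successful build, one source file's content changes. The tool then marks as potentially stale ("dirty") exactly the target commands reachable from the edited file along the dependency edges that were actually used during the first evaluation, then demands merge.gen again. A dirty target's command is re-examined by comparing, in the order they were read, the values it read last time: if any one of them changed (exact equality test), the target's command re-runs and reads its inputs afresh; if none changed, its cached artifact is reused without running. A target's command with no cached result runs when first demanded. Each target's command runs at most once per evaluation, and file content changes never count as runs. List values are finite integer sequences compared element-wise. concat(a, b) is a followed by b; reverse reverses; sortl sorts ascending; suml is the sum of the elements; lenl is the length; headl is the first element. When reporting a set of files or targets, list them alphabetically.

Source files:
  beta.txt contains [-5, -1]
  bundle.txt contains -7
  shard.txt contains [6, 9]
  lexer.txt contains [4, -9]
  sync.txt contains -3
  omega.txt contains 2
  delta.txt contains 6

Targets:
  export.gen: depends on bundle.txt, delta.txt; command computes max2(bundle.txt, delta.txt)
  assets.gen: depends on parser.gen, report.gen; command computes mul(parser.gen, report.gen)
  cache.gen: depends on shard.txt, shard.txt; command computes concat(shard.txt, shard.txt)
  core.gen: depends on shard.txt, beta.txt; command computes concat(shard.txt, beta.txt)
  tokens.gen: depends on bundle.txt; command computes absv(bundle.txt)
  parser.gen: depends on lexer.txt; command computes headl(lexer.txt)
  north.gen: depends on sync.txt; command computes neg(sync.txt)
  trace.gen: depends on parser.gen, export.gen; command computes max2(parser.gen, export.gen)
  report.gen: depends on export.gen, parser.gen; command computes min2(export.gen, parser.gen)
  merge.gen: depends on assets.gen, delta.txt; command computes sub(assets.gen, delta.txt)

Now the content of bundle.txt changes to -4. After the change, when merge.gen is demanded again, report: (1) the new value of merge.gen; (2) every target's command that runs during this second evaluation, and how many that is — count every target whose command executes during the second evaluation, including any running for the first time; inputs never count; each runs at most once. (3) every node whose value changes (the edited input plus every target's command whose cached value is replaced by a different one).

Demanding merge.gen again yields 10.
1 target commands run: export.gen.
The nodes whose values change: bundle.txt.
Note the absorption at export.gen: it re-runs yet its value is the same, leaving the output's value untouched.

First demand of the output computes:
  export.gen = max2(-7, 6) = 6
  parser.gen = headl([4, -9]) = 4
  report.gen = min2(6, 4) = 4
  assets.gen = mul(4, 4) = 16
  merge.gen = sub(16, 6) = 10

After the edit, cleaning proceeds:
  export.gen: a read changed (bundle.txt -7->-4) — executes, giving 6 — identical to its old value.
  report.gen: dirty, but its reads are unchanged (export.gen unchanged, parser.gen unchanged); cached 4 stands.
  assets.gen: dirty, but its reads are unchanged (parser.gen unchanged, report.gen unchanged); cached 16 stands.
  merge.gen: dirty, but its reads are unchanged (assets.gen unchanged, delta.txt unchanged); cached 10 stands.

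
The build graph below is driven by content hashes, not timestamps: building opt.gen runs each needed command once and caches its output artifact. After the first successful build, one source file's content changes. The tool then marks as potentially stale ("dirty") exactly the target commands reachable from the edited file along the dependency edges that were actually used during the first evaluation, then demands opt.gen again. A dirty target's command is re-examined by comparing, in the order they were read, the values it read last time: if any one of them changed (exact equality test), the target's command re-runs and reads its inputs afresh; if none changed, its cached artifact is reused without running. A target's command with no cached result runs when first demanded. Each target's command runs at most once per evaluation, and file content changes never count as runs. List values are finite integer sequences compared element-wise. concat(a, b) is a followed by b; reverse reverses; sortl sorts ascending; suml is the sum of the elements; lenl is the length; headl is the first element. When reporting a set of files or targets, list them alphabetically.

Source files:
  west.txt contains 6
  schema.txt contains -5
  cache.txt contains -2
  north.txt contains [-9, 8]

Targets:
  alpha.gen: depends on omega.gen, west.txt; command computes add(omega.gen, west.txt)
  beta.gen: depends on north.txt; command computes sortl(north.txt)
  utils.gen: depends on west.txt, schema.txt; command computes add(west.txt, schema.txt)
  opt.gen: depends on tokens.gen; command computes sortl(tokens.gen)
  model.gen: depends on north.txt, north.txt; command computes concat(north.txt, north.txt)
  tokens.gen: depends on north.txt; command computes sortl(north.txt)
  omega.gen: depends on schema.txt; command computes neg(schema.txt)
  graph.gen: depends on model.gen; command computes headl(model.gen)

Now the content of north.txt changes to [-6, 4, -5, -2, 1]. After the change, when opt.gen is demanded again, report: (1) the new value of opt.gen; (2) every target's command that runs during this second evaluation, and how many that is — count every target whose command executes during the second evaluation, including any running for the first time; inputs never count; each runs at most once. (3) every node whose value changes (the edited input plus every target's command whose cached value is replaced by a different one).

opt.gen now evaluates to [-6, -5, -2, 1, 4].
Run set: opt.gen, tokens.gen (2 run).
Changed values: north.txt, opt.gen, tokens.gen.

Initial pass — values computed on the first demand:
  tokens.gen = sortl([-9, 8]) = [-9, 8]
  opt.gen = sortl([-9, 8]) = [-9, 8]

Second demand — change propagation:
  tokens.gen: re-runs because north.txt [-9, 8]->[-6, 4, -5, -2, 1]; new result [-6, -5, -2, 1, 4].
  opt.gen: re-runs because tokens.gen [-9, 8]->[-6, -5, -2, 1, 4]; new result [-6, -5, -2, 1, 4].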